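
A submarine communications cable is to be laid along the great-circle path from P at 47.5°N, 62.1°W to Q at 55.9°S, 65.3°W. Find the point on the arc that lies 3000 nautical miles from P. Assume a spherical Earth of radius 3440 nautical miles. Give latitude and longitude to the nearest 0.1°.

Write both endpoints as unit vectors p₁, p₂ with components (cos φ cos λ, cos φ sin λ, sin φ).
The central angle between the endpoints is δ = arccos(p₁·p₂) ≈ 1.805 rad (103.4°). The total great-circle distance is δ·R ≈ 1.805 × 3440 ≈ 6210 nmi, so the target fraction is f = 3000/6210 ≈ 0.483.
Interpolate at f ≈ 0.483 with slerp weights a = sin((1−f)δ)/sin δ ≈ 0.826, b = sin(fδ)/sin δ ≈ 0.787.
p = a·p₁ + b·p₂ ≈ (0.446, -0.894, -0.043); φ = arcsin(p_z) ≈ -2.45°, λ = atan2(p_y, p_x) ≈ -63.51°.

≈ 2.5°S, 63.5°W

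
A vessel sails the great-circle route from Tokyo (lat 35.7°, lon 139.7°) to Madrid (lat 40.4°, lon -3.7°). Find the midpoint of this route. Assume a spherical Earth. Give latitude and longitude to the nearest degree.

The haversine formula gives a central angle δ ≈ 1.689 rad (96.8°) between the endpoints.
Interpolate at f = 1/2 with slerp weights a = sin((1−f)δ)/sin δ ≈ 0.753, b = sin(fδ)/sin δ ≈ 0.753.
p = a·p₁ + b·p₂ ≈ (0.106, 0.359, 0.927); φ = arcsin(p_z) ≈ 68.05°, λ = atan2(p_y, p_x) ≈ 73.55°.

≈ lat 68°, lon 74°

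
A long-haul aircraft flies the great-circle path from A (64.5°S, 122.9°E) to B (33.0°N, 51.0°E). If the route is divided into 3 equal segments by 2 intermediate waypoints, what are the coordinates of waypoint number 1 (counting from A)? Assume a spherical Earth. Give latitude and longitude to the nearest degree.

≈ (36°S, 83°E)

Write both endpoints as unit vectors p₁, p₂ with components (cos φ cos λ, cos φ sin λ, sin φ).
The central angle between the endpoints is δ = arccos(p₁·p₂) ≈ 1.960 rad (112.3°).
Interpolate at f = 1/3 with slerp weights a = sin((1−f)δ)/sin δ ≈ 1.043, b = sin(fδ)/sin δ ≈ 0.657.
p = a·p₁ + b·p₂ ≈ (0.103, 0.805, -0.584); φ = arcsin(p_z) ≈ -35.72°, λ = atan2(p_y, p_x) ≈ 82.73°.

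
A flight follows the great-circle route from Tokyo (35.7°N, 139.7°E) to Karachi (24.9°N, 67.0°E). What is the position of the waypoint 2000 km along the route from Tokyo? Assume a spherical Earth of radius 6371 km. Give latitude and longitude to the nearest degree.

≈ (37°N, 117°E)

Convert each endpoint to a unit vector on the sphere (x = cos φ cos λ, y = cos φ sin λ, z = sin φ).
The central angle between the endpoints is δ = arccos(p₁·p₂) ≈ 1.087 rad (62.3°). The total great-circle distance is δ·R ≈ 1.087 × 6371 ≈ 6928 km, so the target fraction is f = 2000/6928 ≈ 0.289.
Interpolate at f ≈ 0.289 with slerp weights a = sin((1−f)δ)/sin δ ≈ 0.789, b = sin(fδ)/sin δ ≈ 0.349.
p = a·p₁ + b·p₂ ≈ (-0.365, 0.706, 0.607); φ = arcsin(p_z) ≈ 37.39°, λ = atan2(p_y, p_x) ≈ 117.36°.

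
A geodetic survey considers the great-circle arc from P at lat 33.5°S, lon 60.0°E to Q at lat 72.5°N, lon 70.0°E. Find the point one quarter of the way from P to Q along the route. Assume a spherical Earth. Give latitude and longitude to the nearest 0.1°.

From cos δ = sin φ₁ sin φ₂ + cos φ₁ cos φ₂ cos Δλ, the central angle is δ ≈ 1.854 rad (106.2°).
Interpolate at f = 1/4 with slerp weights a = sin((1−f)δ)/sin δ ≈ 1.025, b = sin(fδ)/sin δ ≈ 0.466.
p = a·p₁ + b·p₂ ≈ (0.475, 0.872, -0.121); φ = arcsin(p_z) ≈ -6.98°, λ = atan2(p_y, p_x) ≈ 61.40°.

≈ lat 7.0°S, lon 61.4°E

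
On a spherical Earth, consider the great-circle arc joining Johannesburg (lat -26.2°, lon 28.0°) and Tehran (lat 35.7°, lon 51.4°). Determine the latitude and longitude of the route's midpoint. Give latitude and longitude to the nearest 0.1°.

Write both endpoints as unit vectors p₁, p₂ with components (cos φ cos λ, cos φ sin λ, sin φ).
The central angle between the endpoints is δ = arccos(p₁·p₂) ≈ 1.147 rad (65.7°).
Interpolate at f = 1/2 with slerp weights a = sin((1−f)δ)/sin δ ≈ 0.595, b = sin(fδ)/sin δ ≈ 0.595.
p = a·p₁ + b·p₂ ≈ (0.773, 0.629, 0.085); φ = arcsin(p_z) ≈ 4.85°, λ = atan2(p_y, p_x) ≈ 39.11°.

≈ lat 4.9°, lon 39.1°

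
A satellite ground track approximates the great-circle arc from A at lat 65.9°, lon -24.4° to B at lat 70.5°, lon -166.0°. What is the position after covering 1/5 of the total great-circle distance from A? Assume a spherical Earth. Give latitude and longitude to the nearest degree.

≈ lat 74°, lon -34°

From cos δ = sin φ₁ sin φ₂ + cos φ₁ cos φ₂ cos Δλ, the central angle is δ ≈ 0.717 rad (41.1°).
Interpolate at f = 1/5 with slerp weights a = sin((1−f)δ)/sin δ ≈ 0.826, b = sin(fδ)/sin δ ≈ 0.217.
p = a·p₁ + b·p₂ ≈ (0.237, -0.157, 0.959); φ = arcsin(p_z) ≈ 73.51°, λ = atan2(p_y, p_x) ≈ -33.54°.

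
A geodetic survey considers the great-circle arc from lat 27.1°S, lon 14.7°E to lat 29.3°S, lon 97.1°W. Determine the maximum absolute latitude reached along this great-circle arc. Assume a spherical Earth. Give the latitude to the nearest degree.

The great circle lies in the plane with unit normal n̂ = (p₁ × p₂)/|p₁ × p₂|.
Here n̂_z ≈ -0.722; the vertex latitude is φ_max = arccos|n̂_z| ≈ 43.8°.
Check via Clairaut: cos φ_max = |cos φ₁| · sin C = cos(27.1°)·sin(125.8°) ≈ 0.722, again giving ≈ 43.8°.

≈ 44°S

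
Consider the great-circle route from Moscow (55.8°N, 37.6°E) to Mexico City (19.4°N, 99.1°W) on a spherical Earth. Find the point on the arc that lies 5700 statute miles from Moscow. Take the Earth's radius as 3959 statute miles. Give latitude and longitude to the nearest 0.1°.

≈ 32.1°N, 92.8°W

From cos δ = sin φ₁ sin φ₂ + cos φ₁ cos φ₂ cos Δλ, the central angle is δ ≈ 1.682 rad (96.4°). The total great-circle distance is δ·R ≈ 1.682 × 3959 ≈ 6660 mi, so the target fraction is f = 5700/6660 ≈ 0.856.
Interpolate at f ≈ 0.856 with slerp weights a = sin((1−f)δ)/sin δ ≈ 0.242, b = sin(fδ)/sin δ ≈ 0.998.
p = a·p₁ + b·p₂ ≈ (-0.041, -0.846, 0.531); φ = arcsin(p_z) ≈ 32.08°, λ = atan2(p_y, p_x) ≈ -92.79°.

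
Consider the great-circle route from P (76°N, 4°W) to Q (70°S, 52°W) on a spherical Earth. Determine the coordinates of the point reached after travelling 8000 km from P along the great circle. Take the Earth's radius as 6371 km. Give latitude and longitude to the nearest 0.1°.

Convert each endpoint to a unit vector on the sphere (x = cos φ cos λ, y = cos φ sin λ, z = sin φ).
The central angle between the endpoints is δ = arccos(p₁·p₂) ≈ 2.599 rad (148.9°). The total great-circle distance is δ·R ≈ 2.599 × 6371 ≈ 16559 km, so the target fraction is f = 8000/16559 ≈ 0.483.
Interpolate at f ≈ 0.483 with slerp weights a = sin((1−f)δ)/sin δ ≈ 1.887, b = sin(fδ)/sin δ ≈ 1.842.
p = a·p₁ + b·p₂ ≈ (0.843, -0.528, 0.101); φ = arcsin(p_z) ≈ 5.77°, λ = atan2(p_y, p_x) ≈ -32.06°.

≈ (5.8°N, 32.1°W)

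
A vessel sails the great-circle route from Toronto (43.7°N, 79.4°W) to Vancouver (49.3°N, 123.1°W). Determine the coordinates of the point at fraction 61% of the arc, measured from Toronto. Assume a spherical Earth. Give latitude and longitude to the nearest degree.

≈ 49°N, 105°W

Write both endpoints as unit vectors p₁, p₂ with components (cos φ cos λ, cos φ sin λ, sin φ).
The central angle between the endpoints is δ = arccos(p₁·p₂) ≈ 0.526 rad (30.2°).
Interpolate at f = 0.61 with slerp weights a = sin((1−f)δ)/sin δ ≈ 0.406, b = sin(fδ)/sin δ ≈ 0.628.
p = a·p₁ + b·p₂ ≈ (-0.170, -0.631, 0.757); φ = arcsin(p_z) ≈ 49.16°, λ = atan2(p_y, p_x) ≈ -105.05°.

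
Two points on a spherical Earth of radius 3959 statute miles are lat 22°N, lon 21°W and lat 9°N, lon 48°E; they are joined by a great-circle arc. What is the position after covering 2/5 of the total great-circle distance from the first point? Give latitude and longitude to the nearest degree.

Convert each endpoint to a unit vector on the sphere (x = cos φ cos λ, y = cos φ sin λ, z = sin φ).
The central angle between the endpoints is δ = arccos(p₁·p₂) ≈ 1.174 rad (67.2°).
Interpolate at f = 2/5 with slerp weights a = sin((1−f)δ)/sin δ ≈ 0.702, b = sin(fδ)/sin δ ≈ 0.491.
p = a·p₁ + b·p₂ ≈ (0.932, 0.127, 0.340); φ = arcsin(p_z) ≈ 19.86°, λ = atan2(p_y, p_x) ≈ 7.75°.

≈ lat 20°N, lon 8°E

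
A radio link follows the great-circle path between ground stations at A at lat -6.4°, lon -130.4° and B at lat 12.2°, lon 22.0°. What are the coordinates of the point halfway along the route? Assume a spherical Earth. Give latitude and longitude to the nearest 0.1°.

Convert each endpoint to a unit vector on the sphere (x = cos φ cos λ, y = cos φ sin λ, z = sin φ).
The central angle between the endpoints is δ = arccos(p₁·p₂) ≈ 2.656 rad (152.2°).
Interpolate at f = 1/2 with slerp weights a = sin((1−f)δ)/sin δ ≈ 2.079, b = sin(fδ)/sin δ ≈ 2.079.
p = a·p₁ + b·p₂ ≈ (0.545, -0.812, 0.208); φ = arcsin(p_z) ≈ 11.98°, λ = atan2(p_y, p_x) ≈ -56.13°.

≈ lat 12.0°, lon -56.1°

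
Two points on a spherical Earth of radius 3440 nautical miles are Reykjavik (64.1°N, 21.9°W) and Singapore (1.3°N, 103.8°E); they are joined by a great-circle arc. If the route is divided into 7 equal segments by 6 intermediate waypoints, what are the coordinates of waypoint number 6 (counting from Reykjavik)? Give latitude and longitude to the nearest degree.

≈ (15°N, 98°E)

Write both endpoints as unit vectors p₁, p₂ with components (cos φ cos λ, cos φ sin λ, sin φ).
The central angle between the endpoints is δ = arccos(p₁·p₂) ≈ 1.807 rad (103.6°).
Interpolate at f = 6/7 with slerp weights a = sin((1−f)δ)/sin δ ≈ 0.263, b = sin(fδ)/sin δ ≈ 1.028.
p = a·p₁ + b·p₂ ≈ (-0.139, 0.956, 0.260); φ = arcsin(p_z) ≈ 15.05°, λ = atan2(p_y, p_x) ≈ 98.26°.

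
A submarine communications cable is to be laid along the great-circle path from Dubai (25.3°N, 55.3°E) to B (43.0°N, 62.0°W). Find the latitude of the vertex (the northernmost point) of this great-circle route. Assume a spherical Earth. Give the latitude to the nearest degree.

The great circle lies in the plane with unit normal n̂ = (p₁ × p₂)/|p₁ × p₂|.
Here n̂_z ≈ -0.588; the vertex latitude is φ_max = arccos|n̂_z| ≈ 54.0°.
Check via Clairaut: cos φ_max = |cos φ₁| · sin C = cos(25.3°)·sin(40.5°) ≈ 0.588, again giving ≈ 54.0°.

≈ 54°N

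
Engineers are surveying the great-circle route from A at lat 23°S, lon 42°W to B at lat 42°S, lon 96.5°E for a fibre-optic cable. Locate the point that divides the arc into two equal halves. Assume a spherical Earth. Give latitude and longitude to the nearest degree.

Write both endpoints as unit vectors p₁, p₂ with components (cos φ cos λ, cos φ sin λ, sin φ).
The central angle between the endpoints is δ = arccos(p₁·p₂) ≈ 1.824 rad (104.5°).
Interpolate at f = 1/2 with slerp weights a = sin((1−f)δ)/sin δ ≈ 0.817, b = sin(fδ)/sin δ ≈ 0.817.
p = a·p₁ + b·p₂ ≈ (0.490, 0.100, -0.866); φ = arcsin(p_z) ≈ -59.98°, λ = atan2(p_y, p_x) ≈ 11.53°.

≈ lat 60°S, lon 12°E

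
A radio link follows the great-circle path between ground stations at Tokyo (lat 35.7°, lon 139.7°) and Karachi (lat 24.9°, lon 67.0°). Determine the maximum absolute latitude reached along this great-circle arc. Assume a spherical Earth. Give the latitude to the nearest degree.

The great circle lies in the plane with unit normal n̂ = (p₁ × p₂)/|p₁ × p₂|.
Here n̂_z ≈ -0.794; the vertex latitude is φ_max = arccos|n̂_z| ≈ 37.4°.
Check via Clairaut: cos φ_max = |cos φ₁| · sin C = cos(35.7°)·sin(78.0°) ≈ 0.794, again giving ≈ 37.4°.

≈ 37°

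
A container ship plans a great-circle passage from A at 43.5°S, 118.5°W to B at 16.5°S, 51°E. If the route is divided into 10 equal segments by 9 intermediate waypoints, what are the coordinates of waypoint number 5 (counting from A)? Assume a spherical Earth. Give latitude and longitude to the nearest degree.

The haversine formula gives a central angle δ ≈ 2.081 rad (119.2°) between the endpoints.
Interpolate at f = 5/10 with slerp weights a = sin((1−f)δ)/sin δ ≈ 0.989, b = sin(fδ)/sin δ ≈ 0.989.
p = a·p₁ + b·p₂ ≈ (0.254, 0.106, -0.961); φ = arcsin(p_z) ≈ -74.00°, λ = atan2(p_y, p_x) ≈ 22.71°.

≈ 74°S, 23°E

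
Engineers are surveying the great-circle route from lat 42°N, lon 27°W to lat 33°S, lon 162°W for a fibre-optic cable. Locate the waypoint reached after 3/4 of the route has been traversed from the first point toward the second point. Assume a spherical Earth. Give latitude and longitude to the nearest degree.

From cos δ = sin φ₁ sin φ₂ + cos φ₁ cos φ₂ cos Δλ, the central angle is δ ≈ 2.507 rad (143.6°).
Interpolate at f = 3/4 with slerp weights a = sin((1−f)δ)/sin δ ≈ 0.989, b = sin(fδ)/sin δ ≈ 1.606.
p = a·p₁ + b·p₂ ≈ (-0.626, -0.750, -0.213); φ = arcsin(p_z) ≈ -12.30°, λ = atan2(p_y, p_x) ≈ -129.87°.

≈ lat 12°S, lon 130°W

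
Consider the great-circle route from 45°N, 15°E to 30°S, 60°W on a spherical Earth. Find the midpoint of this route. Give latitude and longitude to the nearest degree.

≈ 9°N, 27°W

Write both endpoints as unit vectors p₁, p₂ with components (cos φ cos λ, cos φ sin λ, sin φ).
The central angle between the endpoints is δ = arccos(p₁·p₂) ≈ 1.767 rad (101.2°).
Interpolate at f = 1/2 with slerp weights a = sin((1−f)δ)/sin δ ≈ 0.788, b = sin(fδ)/sin δ ≈ 0.788.
p = a·p₁ + b·p₂ ≈ (0.880, -0.447, 0.163); φ = arcsin(p_z) ≈ 9.39°, λ = atan2(p_y, p_x) ≈ -26.93°.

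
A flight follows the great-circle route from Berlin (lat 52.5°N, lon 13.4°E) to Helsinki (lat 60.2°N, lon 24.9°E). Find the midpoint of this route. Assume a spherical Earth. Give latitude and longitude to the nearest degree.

Write both endpoints as unit vectors p₁, p₂ with components (cos φ cos λ, cos φ sin λ, sin φ).
The central angle between the endpoints is δ = arccos(p₁·p₂) ≈ 0.174 rad (10.0°).
Interpolate at f = 1/2 with slerp weights a = sin((1−f)δ)/sin δ ≈ 0.502, b = sin(fδ)/sin δ ≈ 0.502.
p = a·p₁ + b·p₂ ≈ (0.523, 0.176, 0.834); φ = arcsin(p_z) ≈ 56.48°, λ = atan2(p_y, p_x) ≈ 18.57°.

≈ lat 56°N, lon 19°E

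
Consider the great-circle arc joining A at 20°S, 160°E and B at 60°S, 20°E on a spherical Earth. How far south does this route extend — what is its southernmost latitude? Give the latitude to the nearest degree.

≈ 72°S

The great circle lies in the plane with unit normal n̂ = (p₁ × p₂)/|p₁ × p₂|.
Here n̂_z ≈ -0.303; the vertex latitude is φ_max = arccos|n̂_z| ≈ 72.4°.
Check via Clairaut: cos φ_max = |cos φ₁| · sin C = cos(20.0°)·sin(161.2°) ≈ 0.303, again giving ≈ 72.4°.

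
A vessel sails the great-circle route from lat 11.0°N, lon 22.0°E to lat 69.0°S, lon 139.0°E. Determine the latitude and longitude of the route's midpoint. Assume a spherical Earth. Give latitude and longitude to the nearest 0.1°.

Convert each endpoint to a unit vector on the sphere (x = cos φ cos λ, y = cos φ sin λ, z = sin φ).
The central angle between the endpoints is δ = arccos(p₁·p₂) ≈ 1.915 rad (109.7°).
Interpolate at f = 1/2 with slerp weights a = sin((1−f)δ)/sin δ ≈ 0.869, b = sin(fδ)/sin δ ≈ 0.869.
p = a·p₁ + b·p₂ ≈ (0.556, 0.524, -0.645); φ = arcsin(p_z) ≈ -40.20°, λ = atan2(p_y, p_x) ≈ 43.30°.

≈ lat 40.2°S, lon 43.3°E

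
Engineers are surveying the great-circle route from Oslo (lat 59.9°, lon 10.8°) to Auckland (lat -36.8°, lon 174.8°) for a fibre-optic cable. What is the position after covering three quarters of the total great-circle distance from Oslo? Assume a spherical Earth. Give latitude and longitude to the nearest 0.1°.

≈ lat 0.3°, lon 163.1°

Write both endpoints as unit vectors p₁, p₂ with components (cos φ cos λ, cos φ sin λ, sin φ).
The central angle between the endpoints is δ = arccos(p₁·p₂) ≈ 2.700 rad (154.7°).
Interpolate at f = 3/4 with slerp weights a = sin((1−f)δ)/sin δ ≈ 1.464, b = sin(fδ)/sin δ ≈ 2.104.
p = a·p₁ + b·p₂ ≈ (-0.957, 0.290, 0.006); φ = arcsin(p_z) ≈ 0.34°, λ = atan2(p_y, p_x) ≈ 163.13°.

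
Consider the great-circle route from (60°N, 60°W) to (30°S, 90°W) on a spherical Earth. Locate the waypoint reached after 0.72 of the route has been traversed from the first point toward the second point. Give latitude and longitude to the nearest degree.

Write both endpoints as unit vectors p₁, p₂ with components (cos φ cos λ, cos φ sin λ, sin φ).
The central angle between the endpoints is δ = arccos(p₁·p₂) ≈ 1.629 rad (93.3°).
Interpolate at f = 0.72 with slerp weights a = sin((1−f)δ)/sin δ ≈ 0.441, b = sin(fδ)/sin δ ≈ 0.923.
p = a·p₁ + b·p₂ ≈ (0.110, -0.991, -0.080); φ = arcsin(p_z) ≈ -4.57°, λ = atan2(p_y, p_x) ≈ -83.65°.

≈ (5°S, 84°W)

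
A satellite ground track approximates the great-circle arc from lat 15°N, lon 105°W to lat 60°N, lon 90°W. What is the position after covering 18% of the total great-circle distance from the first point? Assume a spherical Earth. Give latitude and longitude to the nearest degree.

≈ lat 23°N, lon 103°W

The haversine formula gives a central angle δ ≈ 0.808 rad (46.3°) between the endpoints.
Interpolate at f = 0.18 with slerp weights a = sin((1−f)δ)/sin δ ≈ 0.851, b = sin(fδ)/sin δ ≈ 0.201.
p = a·p₁ + b·p₂ ≈ (-0.213, -0.894, 0.394); φ = arcsin(p_z) ≈ 23.20°, λ = atan2(p_y, p_x) ≈ -103.38°.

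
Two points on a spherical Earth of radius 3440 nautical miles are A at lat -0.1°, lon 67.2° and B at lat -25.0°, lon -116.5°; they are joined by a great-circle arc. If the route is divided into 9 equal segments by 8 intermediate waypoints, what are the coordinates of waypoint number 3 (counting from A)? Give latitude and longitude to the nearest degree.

Convert each endpoint to a unit vector on the sphere (x = cos φ cos λ, y = cos φ sin λ, z = sin φ).
The central angle between the endpoints is δ = arccos(p₁·p₂) ≈ 2.699 rad (154.6°).
Interpolate at f = 3/9 with slerp weights a = sin((1−f)δ)/sin δ ≈ 2.275, b = sin(fδ)/sin δ ≈ 1.829.
p = a·p₁ + b·p₂ ≈ (0.142, 0.613, -0.777); φ = arcsin(p_z) ≈ -50.98°, λ = atan2(p_y, p_x) ≈ 76.98°.

≈ lat -51°, lon 77°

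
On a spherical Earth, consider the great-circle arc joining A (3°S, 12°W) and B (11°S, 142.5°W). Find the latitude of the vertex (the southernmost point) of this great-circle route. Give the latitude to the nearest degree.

≈ 17°S

The great circle lies in the plane with unit normal n̂ = (p₁ × p₂)/|p₁ × p₂|.
Here n̂_z ≈ -0.957; the vertex latitude is φ_max = arccos|n̂_z| ≈ 17.0°.
Check via Clairaut: cos φ_max = |cos φ₁| · sin C = cos(3.0°)·sin(106.7°) ≈ 0.957, again giving ≈ 17.0°.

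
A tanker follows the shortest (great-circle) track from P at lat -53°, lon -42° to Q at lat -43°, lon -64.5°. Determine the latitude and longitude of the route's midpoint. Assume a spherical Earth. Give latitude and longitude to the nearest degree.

Convert each endpoint to a unit vector on the sphere (x = cos φ cos λ, y = cos φ sin λ, z = sin φ).
The central angle between the endpoints is δ = arccos(p₁·p₂) ≈ 0.313 rad (18.0°).
Interpolate at f = 1/2 with slerp weights a = sin((1−f)δ)/sin δ ≈ 0.506, b = sin(fδ)/sin δ ≈ 0.506.
p = a·p₁ + b·p₂ ≈ (0.386, -0.538, -0.749); φ = arcsin(p_z) ≈ -48.55°, λ = atan2(p_y, p_x) ≈ -54.36°.

≈ lat -49°, lon -54°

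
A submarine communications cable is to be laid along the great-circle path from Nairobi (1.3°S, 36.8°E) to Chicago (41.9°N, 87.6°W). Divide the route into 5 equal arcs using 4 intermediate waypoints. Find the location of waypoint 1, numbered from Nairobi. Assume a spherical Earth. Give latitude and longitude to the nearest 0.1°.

≈ 15.5°N, 20.6°E

Write both endpoints as unit vectors p₁, p₂ with components (cos φ cos λ, cos φ sin λ, sin φ).
The central angle between the endpoints is δ = arccos(p₁·p₂) ≈ 2.021 rad (115.8°).
Interpolate at f = 1/5 with slerp weights a = sin((1−f)δ)/sin δ ≈ 1.110, b = sin(fδ)/sin δ ≈ 0.437.
p = a·p₁ + b·p₂ ≈ (0.902, 0.340, 0.267); φ = arcsin(p_z) ≈ 15.47°, λ = atan2(p_y, p_x) ≈ 20.63°.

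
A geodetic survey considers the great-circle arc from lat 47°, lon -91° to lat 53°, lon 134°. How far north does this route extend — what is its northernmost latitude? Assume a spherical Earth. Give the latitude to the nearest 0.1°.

≈ 72.3°

The great circle lies in the plane with unit normal n̂ = (p₁ × p₂)/|p₁ × p₂|.
Here n̂_z ≈ -0.304; the vertex latitude is φ_max = arccos|n̂_z| ≈ 72.3°.
Check via Clairaut: cos φ_max = |cos φ₁| · sin C = cos(47.0°)·sin(26.4°) ≈ 0.304, again giving ≈ 72.3°.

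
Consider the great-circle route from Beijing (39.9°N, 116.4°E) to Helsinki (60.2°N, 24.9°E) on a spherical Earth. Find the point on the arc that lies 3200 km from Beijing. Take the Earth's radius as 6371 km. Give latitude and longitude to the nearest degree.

≈ 59°N, 82°E

The haversine formula gives a central angle δ ≈ 0.992 rad (56.9°) between the endpoints. The total great-circle distance is δ·R ≈ 0.992 × 6371 ≈ 6323 km, so the target fraction is f = 3200/6323 ≈ 0.506.
Interpolate at f ≈ 0.506 with slerp weights a = sin((1−f)δ)/sin δ ≈ 0.562, b = sin(fδ)/sin δ ≈ 0.575.
p = a·p₁ + b·p₂ ≈ (0.067, 0.507, 0.860); φ = arcsin(p_z) ≈ 59.26°, λ = atan2(p_y, p_x) ≈ 82.42°.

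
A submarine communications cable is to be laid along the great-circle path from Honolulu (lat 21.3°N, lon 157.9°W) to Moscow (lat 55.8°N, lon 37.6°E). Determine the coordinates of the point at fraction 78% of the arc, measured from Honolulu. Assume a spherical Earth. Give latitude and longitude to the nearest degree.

The haversine formula gives a central angle δ ≈ 1.776 rad (101.8°) between the endpoints.
Interpolate at f = 0.78 with slerp weights a = sin((1−f)δ)/sin δ ≈ 0.389, b = sin(fδ)/sin δ ≈ 1.004.
p = a·p₁ + b·p₂ ≈ (0.111, 0.208, 0.972); φ = arcsin(p_z) ≈ 76.36°, λ = atan2(p_y, p_x) ≈ 61.86°.

≈ lat 76°N, lon 62°E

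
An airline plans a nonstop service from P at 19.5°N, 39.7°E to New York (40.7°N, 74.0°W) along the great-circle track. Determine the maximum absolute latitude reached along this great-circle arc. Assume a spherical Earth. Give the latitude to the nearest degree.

≈ 49°N

The great circle lies in the plane with unit normal n̂ = (p₁ × p₂)/|p₁ × p₂|.
Here n̂_z ≈ -0.656; the vertex latitude is φ_max = arccos|n̂_z| ≈ 49.0°.
Check via Clairaut: cos φ_max = |cos φ₁| · sin C = cos(19.5°)·sin(44.1°) ≈ 0.656, again giving ≈ 49.0°.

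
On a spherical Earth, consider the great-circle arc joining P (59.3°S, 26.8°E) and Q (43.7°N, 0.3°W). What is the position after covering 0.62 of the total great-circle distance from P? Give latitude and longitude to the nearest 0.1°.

≈ (4.4°N, 8.7°E)

Write both endpoints as unit vectors p₁, p₂ with components (cos φ cos λ, cos φ sin λ, sin φ).
The central angle between the endpoints is δ = arccos(p₁·p₂) ≈ 1.839 rad (105.4°).
Interpolate at f = 0.62 with slerp weights a = sin((1−f)δ)/sin δ ≈ 0.667, b = sin(fδ)/sin δ ≈ 0.943.
p = a·p₁ + b·p₂ ≈ (0.986, 0.150, 0.077); φ = arcsin(p_z) ≈ 4.44°, λ = atan2(p_y, p_x) ≈ 8.66°.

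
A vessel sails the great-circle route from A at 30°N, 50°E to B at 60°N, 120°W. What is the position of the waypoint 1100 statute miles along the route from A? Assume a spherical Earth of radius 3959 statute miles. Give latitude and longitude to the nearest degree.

≈ 46°N, 48°E

Write both endpoints as unit vectors p₁, p₂ with components (cos φ cos λ, cos φ sin λ, sin φ).
The central angle between the endpoints is δ = arccos(p₁·p₂) ≈ 1.564 rad (89.6°). The total great-circle distance is δ·R ≈ 1.564 × 3959 ≈ 6193 mi, so the target fraction is f = 1100/6193 ≈ 0.178.
Interpolate at f ≈ 0.178 with slerp weights a = sin((1−f)δ)/sin δ ≈ 0.960, b = sin(fδ)/sin δ ≈ 0.274.
p = a·p₁ + b·p₂ ≈ (0.466, 0.518, 0.717); φ = arcsin(p_z) ≈ 45.85°, λ = atan2(p_y, p_x) ≈ 48.04°.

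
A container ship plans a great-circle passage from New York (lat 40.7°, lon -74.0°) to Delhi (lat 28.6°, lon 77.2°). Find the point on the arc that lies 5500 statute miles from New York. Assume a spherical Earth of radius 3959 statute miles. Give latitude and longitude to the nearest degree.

≈ lat 52°, lon 61°

Write both endpoints as unit vectors p₁, p₂ with components (cos φ cos λ, cos φ sin λ, sin φ).
The central angle between the endpoints is δ = arccos(p₁·p₂) ≈ 1.845 rad (105.7°). The total great-circle distance is δ·R ≈ 1.845 × 3959 ≈ 7306 mi, so the target fraction is f = 5500/7306 ≈ 0.753.
Interpolate at f ≈ 0.753 with slerp weights a = sin((1−f)δ)/sin δ ≈ 0.458, b = sin(fδ)/sin δ ≈ 1.022.
p = a·p₁ + b·p₂ ≈ (0.294, 0.541, 0.788); φ = arcsin(p_z) ≈ 51.96°, λ = atan2(p_y, p_x) ≈ 61.46°.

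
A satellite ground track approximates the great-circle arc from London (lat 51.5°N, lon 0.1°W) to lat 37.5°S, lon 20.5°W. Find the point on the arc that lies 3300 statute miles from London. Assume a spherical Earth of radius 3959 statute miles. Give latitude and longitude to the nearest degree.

≈ lat 5°N, lon 12°W

From cos δ = sin φ₁ sin φ₂ + cos φ₁ cos φ₂ cos Δλ, the central angle is δ ≈ 1.584 rad (90.8°). The total great-circle distance is δ·R ≈ 1.584 × 3959 ≈ 6272 mi, so the target fraction is f = 3300/6272 ≈ 0.526.
Interpolate at f ≈ 0.526 with slerp weights a = sin((1−f)δ)/sin δ ≈ 0.682, b = sin(fδ)/sin δ ≈ 0.740.
p = a·p₁ + b·p₂ ≈ (0.975, -0.206, 0.083); φ = arcsin(p_z) ≈ 4.77°, λ = atan2(p_y, p_x) ≈ -11.96°.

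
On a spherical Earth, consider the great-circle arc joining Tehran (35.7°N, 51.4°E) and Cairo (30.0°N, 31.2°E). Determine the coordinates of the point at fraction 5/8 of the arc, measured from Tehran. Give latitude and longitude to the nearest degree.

≈ 33°N, 38°E

Write both endpoints as unit vectors p₁, p₂ with components (cos φ cos λ, cos φ sin λ, sin φ).
The central angle between the endpoints is δ = arccos(p₁·p₂) ≈ 0.312 rad (17.9°).
Interpolate at f = 5/8 with slerp weights a = sin((1−f)δ)/sin δ ≈ 0.380, b = sin(fδ)/sin δ ≈ 0.631.
p = a·p₁ + b·p₂ ≈ (0.660, 0.525, 0.538); φ = arcsin(p_z) ≈ 32.52°, λ = atan2(p_y, p_x) ≈ 38.46°.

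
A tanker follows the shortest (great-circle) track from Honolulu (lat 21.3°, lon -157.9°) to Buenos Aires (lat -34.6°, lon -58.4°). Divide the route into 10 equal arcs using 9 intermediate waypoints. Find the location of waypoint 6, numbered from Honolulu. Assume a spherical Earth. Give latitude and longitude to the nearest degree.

Write both endpoints as unit vectors p₁, p₂ with components (cos φ cos λ, cos φ sin λ, sin φ).
The central angle between the endpoints is δ = arccos(p₁·p₂) ≈ 1.910 rad (109.4°).
Interpolate at f = 6/10 with slerp weights a = sin((1−f)δ)/sin δ ≈ 0.734, b = sin(fδ)/sin δ ≈ 0.966.
p = a·p₁ + b·p₂ ≈ (-0.217, -0.935, -0.282); φ = arcsin(p_z) ≈ -16.39°, λ = atan2(p_y, p_x) ≈ -103.05°.

≈ lat -16°, lon -103°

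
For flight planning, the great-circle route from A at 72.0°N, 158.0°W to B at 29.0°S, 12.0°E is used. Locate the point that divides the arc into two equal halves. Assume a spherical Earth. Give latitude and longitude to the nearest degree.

Write both endpoints as unit vectors p₁, p₂ with components (cos φ cos λ, cos φ sin λ, sin φ).
The central angle between the endpoints is δ = arccos(p₁·p₂) ≈ 2.385 rad (136.7°).
Interpolate at f = 1/2 with slerp weights a = sin((1−f)δ)/sin δ ≈ 1.354, b = sin(fδ)/sin δ ≈ 1.354.
p = a·p₁ + b·p₂ ≈ (0.770, 0.089, 0.631); φ = arcsin(p_z) ≈ 39.14°, λ = atan2(p_y, p_x) ≈ 6.62°.

≈ 39°N, 7°E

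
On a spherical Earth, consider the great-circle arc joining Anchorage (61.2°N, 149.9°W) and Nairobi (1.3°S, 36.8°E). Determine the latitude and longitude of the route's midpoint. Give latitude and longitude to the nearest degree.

≈ 58°N, 43°E

The haversine formula gives a central angle δ ≈ 2.092 rad (119.9°) between the endpoints.
Interpolate at f = 1/2 with slerp weights a = sin((1−f)δ)/sin δ ≈ 0.998, b = sin(fδ)/sin δ ≈ 0.998.
p = a·p₁ + b·p₂ ≈ (0.383, 0.357, 0.852); φ = arcsin(p_z) ≈ 58.44°, λ = atan2(p_y, p_x) ≈ 42.95°.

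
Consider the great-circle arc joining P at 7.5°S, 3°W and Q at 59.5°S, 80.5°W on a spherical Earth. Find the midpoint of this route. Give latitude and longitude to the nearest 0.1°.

From cos δ = sin φ₁ sin φ₂ + cos φ₁ cos φ₂ cos Δλ, the central angle is δ ≈ 1.348 rad (77.2°).
Interpolate at f = 1/2 with slerp weights a = sin((1−f)δ)/sin δ ≈ 0.640, b = sin(fδ)/sin δ ≈ 0.640.
p = a·p₁ + b·p₂ ≈ (0.687, -0.353, -0.635); φ = arcsin(p_z) ≈ -39.41°, λ = atan2(p_y, p_x) ≈ -27.22°.

≈ 39.4°S, 27.2°W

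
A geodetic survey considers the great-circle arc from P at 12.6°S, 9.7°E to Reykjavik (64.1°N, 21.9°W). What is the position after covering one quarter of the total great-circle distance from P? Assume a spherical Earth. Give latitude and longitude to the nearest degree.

≈ 7°N, 5°E

Convert each endpoint to a unit vector on the sphere (x = cos φ cos λ, y = cos φ sin λ, z = sin φ).
The central angle between the endpoints is δ = arccos(p₁·p₂) ≈ 1.403 rad (80.4°).
Interpolate at f = 1/4 with slerp weights a = sin((1−f)δ)/sin δ ≈ 0.881, b = sin(fδ)/sin δ ≈ 0.349.
p = a·p₁ + b·p₂ ≈ (0.989, 0.088, 0.121); φ = arcsin(p_z) ≈ 6.97°, λ = atan2(p_y, p_x) ≈ 5.09°.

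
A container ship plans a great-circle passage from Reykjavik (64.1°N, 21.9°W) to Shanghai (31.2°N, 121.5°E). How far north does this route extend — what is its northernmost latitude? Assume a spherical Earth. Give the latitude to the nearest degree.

The great circle lies in the plane with unit normal n̂ = (p₁ × p₂)/|p₁ × p₂|.
Here n̂_z ≈ +0.226; the vertex latitude is φ_max = arccos|n̂_z| ≈ 76.9°.
Check via Clairaut: cos φ_max = |cos φ₁| · sin C = cos(64.1°)·sin(31.1°) ≈ 0.226, again giving ≈ 76.9°.

≈ 77°N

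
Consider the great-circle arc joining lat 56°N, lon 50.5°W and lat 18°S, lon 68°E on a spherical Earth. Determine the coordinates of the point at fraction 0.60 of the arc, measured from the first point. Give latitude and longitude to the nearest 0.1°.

≈ lat 22.1°N, lon 40.6°E

Convert each endpoint to a unit vector on the sphere (x = cos φ cos λ, y = cos φ sin λ, z = sin φ).
The central angle between the endpoints is δ = arccos(p₁·p₂) ≈ 2.106 rad (120.7°).
Interpolate at f = 0.60 with slerp weights a = sin((1−f)δ)/sin δ ≈ 0.867, b = sin(fδ)/sin δ ≈ 1.108.
p = a·p₁ + b·p₂ ≈ (0.703, 0.603, 0.377); φ = arcsin(p_z) ≈ 22.13°, λ = atan2(p_y, p_x) ≈ 40.60°.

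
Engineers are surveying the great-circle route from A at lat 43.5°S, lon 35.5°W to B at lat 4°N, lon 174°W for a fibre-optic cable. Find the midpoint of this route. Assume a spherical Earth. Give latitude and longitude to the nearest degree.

≈ lat 43°S, lon 127°W

The haversine formula gives a central angle δ ≈ 2.202 rad (126.2°) between the endpoints.
Interpolate at f = 1/2 with slerp weights a = sin((1−f)δ)/sin δ ≈ 1.104, b = sin(fδ)/sin δ ≈ 1.104.
p = a·p₁ + b·p₂ ≈ (-0.443, -0.580, -0.683); φ = arcsin(p_z) ≈ -43.09°, λ = atan2(p_y, p_x) ≈ -127.39°.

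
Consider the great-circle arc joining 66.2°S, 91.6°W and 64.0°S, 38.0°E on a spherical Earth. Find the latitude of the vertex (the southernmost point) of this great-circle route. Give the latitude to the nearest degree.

The great circle lies in the plane with unit normal n̂ = (p₁ × p₂)/|p₁ × p₂|.
Here n̂_z ≈ +0.193; the vertex latitude is φ_max = arccos|n̂_z| ≈ 78.8°.
Check via Clairaut: cos φ_max = |cos φ₁| · sin C = cos(66.2°)·sin(151.4°) ≈ 0.193, again giving ≈ 78.8°.

≈ 79°S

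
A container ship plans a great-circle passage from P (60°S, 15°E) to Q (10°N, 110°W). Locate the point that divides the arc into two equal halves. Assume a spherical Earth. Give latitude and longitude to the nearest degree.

≈ (41°S, 80°W)

Convert each endpoint to a unit vector on the sphere (x = cos φ cos λ, y = cos φ sin λ, z = sin φ).
The central angle between the endpoints is δ = arccos(p₁·p₂) ≈ 2.018 rad (115.6°).
Interpolate at f = 1/2 with slerp weights a = sin((1−f)δ)/sin δ ≈ 0.939, b = sin(fδ)/sin δ ≈ 0.939.
p = a·p₁ + b·p₂ ≈ (0.137, -0.747, -0.650); φ = arcsin(p_z) ≈ -40.55°, λ = atan2(p_y, p_x) ≈ -79.60°.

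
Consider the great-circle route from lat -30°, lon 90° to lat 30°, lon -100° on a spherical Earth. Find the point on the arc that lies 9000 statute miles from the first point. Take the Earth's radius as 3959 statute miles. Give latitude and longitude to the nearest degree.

≈ lat 21°, lon -145°

Convert each endpoint to a unit vector on the sphere (x = cos φ cos λ, y = cos φ sin λ, z = sin φ).
The central angle between the endpoints is δ = arccos(p₁·p₂) ≈ 2.990 rad (171.3°). The total great-circle distance is δ·R ≈ 2.990 × 3959 ≈ 11839 mi, so the target fraction is f = 9000/11839 ≈ 0.760.
Interpolate at f ≈ 0.760 with slerp weights a = sin((1−f)δ)/sin δ ≈ 4.366, b = sin(fδ)/sin δ ≈ 5.070.
p = a·p₁ + b·p₂ ≈ (-0.762, -0.543, 0.352); φ = arcsin(p_z) ≈ 20.61°, λ = atan2(p_y, p_x) ≈ -144.55°.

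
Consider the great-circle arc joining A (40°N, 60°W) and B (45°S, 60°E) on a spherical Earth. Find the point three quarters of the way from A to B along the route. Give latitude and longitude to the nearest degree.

From cos δ = sin φ₁ sin φ₂ + cos φ₁ cos φ₂ cos Δλ, the central angle is δ ≈ 2.382 rad (136.5°).
Interpolate at f = 3/4 with slerp weights a = sin((1−f)δ)/sin δ ≈ 0.815, b = sin(fδ)/sin δ ≈ 1.419.
p = a·p₁ + b·p₂ ≈ (0.814, 0.328, -0.480); φ = arcsin(p_z) ≈ -28.65°, λ = atan2(p_y, p_x) ≈ 21.97°.

≈ (29°S, 22°E)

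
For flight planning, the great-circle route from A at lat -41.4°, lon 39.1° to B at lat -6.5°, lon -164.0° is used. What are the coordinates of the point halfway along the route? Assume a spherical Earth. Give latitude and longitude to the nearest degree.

≈ lat -61°, lon 152°

Convert each endpoint to a unit vector on the sphere (x = cos φ cos λ, y = cos φ sin λ, z = sin φ).
The central angle between the endpoints is δ = arccos(p₁·p₂) ≈ 2.228 rad (127.6°).
Interpolate at f = 1/2 with slerp weights a = sin((1−f)δ)/sin δ ≈ 1.133, b = sin(fδ)/sin δ ≈ 1.133.
p = a·p₁ + b·p₂ ≈ (-0.423, 0.226, -0.878); φ = arcsin(p_z) ≈ -61.37°, λ = atan2(p_y, p_x) ≈ 151.89°.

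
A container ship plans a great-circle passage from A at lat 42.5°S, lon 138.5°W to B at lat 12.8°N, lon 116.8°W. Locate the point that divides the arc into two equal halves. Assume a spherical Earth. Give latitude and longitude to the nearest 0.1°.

≈ lat 15.1°S, lon 126.1°W

Write both endpoints as unit vectors p₁, p₂ with components (cos φ cos λ, cos φ sin λ, sin φ).
The central angle between the endpoints is δ = arccos(p₁·p₂) ≈ 1.026 rad (58.8°).
Interpolate at f = 1/2 with slerp weights a = sin((1−f)δ)/sin δ ≈ 0.574, b = sin(fδ)/sin δ ≈ 0.574.
p = a·p₁ + b·p₂ ≈ (-0.569, -0.780, -0.261); φ = arcsin(p_z) ≈ -15.10°, λ = atan2(p_y, p_x) ≈ -126.12°.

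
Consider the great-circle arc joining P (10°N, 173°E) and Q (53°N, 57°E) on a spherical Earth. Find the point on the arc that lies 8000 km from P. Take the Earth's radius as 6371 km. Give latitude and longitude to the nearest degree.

Write both endpoints as unit vectors p₁, p₂ with components (cos φ cos λ, cos φ sin λ, sin φ).
The central angle between the endpoints is δ = arccos(p₁·p₂) ≈ 1.692 rad (97.0°). The total great-circle distance is δ·R ≈ 1.692 × 6371 ≈ 10781 km, so the target fraction is f = 8000/10781 ≈ 0.742.
Interpolate at f ≈ 0.742 with slerp weights a = sin((1−f)δ)/sin δ ≈ 0.426, b = sin(fδ)/sin δ ≈ 0.958.
p = a·p₁ + b·p₂ ≈ (-0.102, 0.535, 0.839); φ = arcsin(p_z) ≈ 57.03°, λ = atan2(p_y, p_x) ≈ 100.84°.

≈ (57°N, 101°E)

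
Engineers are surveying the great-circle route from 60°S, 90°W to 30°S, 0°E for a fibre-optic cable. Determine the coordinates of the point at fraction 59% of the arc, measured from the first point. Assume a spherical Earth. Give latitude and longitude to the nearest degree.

Write both endpoints as unit vectors p₁, p₂ with components (cos φ cos λ, cos φ sin λ, sin φ).
The central angle between the endpoints is δ = arccos(p₁·p₂) ≈ 1.123 rad (64.3°).
Interpolate at f = 0.59 with slerp weights a = sin((1−f)δ)/sin δ ≈ 0.493, b = sin(fδ)/sin δ ≈ 0.682.
p = a·p₁ + b·p₂ ≈ (0.591, -0.246, -0.768); φ = arcsin(p_z) ≈ -50.18°, λ = atan2(p_y, p_x) ≈ -22.64°.

≈ 50°S, 23°W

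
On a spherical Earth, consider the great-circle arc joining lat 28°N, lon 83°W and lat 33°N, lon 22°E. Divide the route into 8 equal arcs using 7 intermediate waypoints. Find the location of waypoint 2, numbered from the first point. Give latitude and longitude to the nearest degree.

The haversine formula gives a central angle δ ≈ 1.507 rad (86.3°) between the endpoints.
Interpolate at f = 2/8 with slerp weights a = sin((1−f)δ)/sin δ ≈ 0.906, b = sin(fδ)/sin δ ≈ 0.369.
p = a·p₁ + b·p₂ ≈ (0.384, -0.678, 0.626); φ = arcsin(p_z) ≈ 38.77°, λ = atan2(p_y, p_x) ≈ -60.48°.

≈ lat 39°N, lon 60°W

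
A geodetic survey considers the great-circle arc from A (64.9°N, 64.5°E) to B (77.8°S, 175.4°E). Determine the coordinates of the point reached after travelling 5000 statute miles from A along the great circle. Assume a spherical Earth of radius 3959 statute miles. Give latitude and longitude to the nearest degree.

≈ (4°S, 93°E)

The haversine formula gives a central angle δ ≈ 2.732 rad (156.5°) between the endpoints. The total great-circle distance is δ·R ≈ 2.732 × 3959 ≈ 10814 mi, so the target fraction is f = 5000/10814 ≈ 0.462.
Interpolate at f ≈ 0.462 with slerp weights a = sin((1−f)δ)/sin δ ≈ 2.495, b = sin(fδ)/sin δ ≈ 2.390.
p = a·p₁ + b·p₂ ≈ (-0.048, 0.996, -0.077); φ = arcsin(p_z) ≈ -4.41°, λ = atan2(p_y, p_x) ≈ 92.75°.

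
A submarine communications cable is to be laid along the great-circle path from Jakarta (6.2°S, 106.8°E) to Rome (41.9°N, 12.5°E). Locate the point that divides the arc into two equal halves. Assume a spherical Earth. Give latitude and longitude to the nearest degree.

Write both endpoints as unit vectors p₁, p₂ with components (cos φ cos λ, cos φ sin λ, sin φ).
The central angle between the endpoints is δ = arccos(p₁·p₂) ≈ 1.699 rad (97.3°).
Interpolate at f = 1/2 with slerp weights a = sin((1−f)δ)/sin δ ≈ 0.757, b = sin(fδ)/sin δ ≈ 0.757.
p = a·p₁ + b·p₂ ≈ (0.333, 0.842, 0.424); φ = arcsin(p_z) ≈ 25.08°, λ = atan2(p_y, p_x) ≈ 68.46°.

≈ 25°N, 68°E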